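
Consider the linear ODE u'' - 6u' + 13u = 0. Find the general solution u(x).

u = C1*cos(2*x)*exp(3*x) + C2*exp(3*x)*sin(2*x)

Characteristic equation r² - 6r + 13 = 0 has discriminant (-6)² - 4·(13) = -16 < 0, so r = 3 ± 2i.
Hence u_h = C1*cos(2*x)*exp(3*x) + C2*exp(3*x)*sin(2*x).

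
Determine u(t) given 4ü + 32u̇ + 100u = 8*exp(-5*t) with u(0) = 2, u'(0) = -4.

Divide through by 4: u'' + 8u' + 25u = 2*exp(-5*t).
Characteristic equation r² + 8r + 25 = 0 has discriminant (8)² - 4·(25) = -36 < 0, so r = -4 ± 3i.
Hence u_h = C1*cos(3*t)*exp(-4*t) + C2*exp(-4*t)*sin(3*t).
Try u_p = A*exp(-5*t). Substituting into the equation and dividing by exp(-5*t) gives A = 1/5, so u_p = exp(-5*t)/5.
General solution: u = exp(-5*t)/5 + C1*cos(3*t)*exp(-4*t) + C2*exp(-4*t)*sin(3*t).
Apply the initial conditions: u(0) = 1/5 + C1 = 2 and u'(0) = -1 - 4*C1 + 3*C2 = -4. Solving gives C1 = 9/5, C2 = 7/5.

u = exp(-5*t)/5 + 7*exp(-4*t)*sin(3*t)/5 + 9*cos(3*t)*exp(-4*t)/5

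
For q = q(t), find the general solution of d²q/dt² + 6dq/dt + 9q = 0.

Characteristic equation r² + 6r + 9 = 0 has discriminant (6)² - 4·(9) = 0, so r = -3 is a repeated root.
Hence q_h = (C1 + C2*t)*exp(-3*t).

q = C1*exp(-3*t) + C2*t*exp(-3*t)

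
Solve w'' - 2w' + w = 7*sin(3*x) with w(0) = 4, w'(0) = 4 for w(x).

Characteristic equation r² - 2r + 1 = 0 has discriminant (-2)² - 4·(1) = 0, so r = 1 is a repeated root.
Hence w_h = (C1 + C2*x)*exp(x).
Try w_p = A*cos(3*x) + B*sin(3*x). Substituting and equating the coefficients of cos(3x) and sin(3x) gives A = 21/50, B = -14/25, so w_p = -14*sin(3*x)/25 + 21*cos(3*x)/50.
General solution: w = -14*sin(3*x)/25 + 21*cos(3*x)/50 + C1*exp(x) + C2*x*exp(x).
Apply the initial conditions: w(0) = 21/50 + C1 = 4 and w'(0) = -42/25 + C1 + C2 = 4. Solving gives C1 = 179/50, C2 = 21/10.

w = -14*sin(3*x)/25 + 21*cos(3*x)/50 + 179*exp(x)/50 + 21*x*exp(x)/10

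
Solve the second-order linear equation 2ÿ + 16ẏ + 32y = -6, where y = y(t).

Divide through by 2: y'' + 8y' + 16y = -3.
Characteristic equation r² + 8r + 16 = 0 has discriminant (8)² - 4·(16) = 0, so r = -4 is a repeated root.
Hence y_h = (C1 + C2*t)*exp(-4*t).
For the particular solution try y_p = A0. Substituting and matching coefficients of each power of t gives A0 = -3/16, so y_p = -3/16.

y = -3/16 + C1*exp(-4*t) + C2*t*exp(-4*t)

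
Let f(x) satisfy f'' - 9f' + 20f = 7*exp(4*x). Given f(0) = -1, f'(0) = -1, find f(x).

f = -11*exp(4*x) + 10*exp(5*x) - 7*x*exp(4*x)

Characteristic equation r² - 9r + 20 = 0 factors as (r - 4)(r - 5) = 0, so r = 4, 5.
Hence f_h = C1*exp(4*x) + C2*exp(5*x).
Since exp(4*x) solves the homogeneous equation (r = 4 is a root of multiplicity 1), multiply the trial by x. Try f_p = A*x*exp(4*x). Substituting into the equation and dividing by exp(4*x) gives A = -7, so f_p = -7*x*exp(4*x).
General solution: f = C1*exp(4*x) + C2*exp(5*x) - 7*x*exp(4*x).
Apply the initial conditions: f(0) = C1 + C2 = -1 and f'(0) = -7 + 4*C1 + 5*C2 = -1. Solving gives C1 = -11, C2 = 10.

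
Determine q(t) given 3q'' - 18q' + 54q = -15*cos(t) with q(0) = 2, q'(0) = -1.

q = -17*cos(t)/65 + 6*sin(t)/65 - 512*exp(3*t)*sin(3*t)/195 + 147*cos(3*t)*exp(3*t)/65

Divide through by 3: q'' - 6q' + 18q = -5*cos(t).
Characteristic equation r² - 6r + 18 = 0 has discriminant (-6)² - 4·(18) = -36 < 0, so r = 3 ± 3i.
Hence q_h = C1*cos(3*t)*exp(3*t) + C2*exp(3*t)*sin(3*t).
Try q_p = A*cos(t) + B*sin(t). Substituting and equating the coefficients of cos(t) and sin(t) gives A = -17/65, B = 6/65, so q_p = -17*cos(t)/65 + 6*sin(t)/65.
General solution: q = -17*cos(t)/65 + 6*sin(t)/65 + C1*cos(3*t)*exp(3*t) + C2*exp(3*t)*sin(3*t).
Apply the initial conditions: q(0) = -17/65 + C1 = 2 and q'(0) = 6/65 + 3*C1 + 3*C2 = -1. Solving gives C1 = 147/65, C2 = -512/195.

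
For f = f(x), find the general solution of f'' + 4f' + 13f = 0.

f = C1*cos(3*x)*exp(-2*x) + C2*exp(-2*x)*sin(3*x)

Characteristic equation r² + 4r + 13 = 0 has discriminant (4)² - 4·(13) = -36 < 0, so r = -2 ± 3i.
Hence f_h = C1*cos(3*x)*exp(-2*x) + C2*exp(-2*x)*sin(3*x).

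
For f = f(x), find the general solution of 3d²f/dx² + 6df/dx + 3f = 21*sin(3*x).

f = -21*cos(3*x)/50 - 14*sin(3*x)/25 + C1*exp(-x) + C2*x*exp(-x)

Divide through by 3: f'' + 2f' + f = 7*sin(3*x).
Characteristic equation r² + 2r + 1 = 0 has discriminant (2)² - 4·(1) = 0, so r = -1 is a repeated root.
Hence f_h = (C1 + C2*x)*exp(-x).
Try f_p = A*cos(3*x) + B*sin(3*x). Substituting and equating the coefficients of cos(3x) and sin(3x) gives A = -21/50, B = -14/25, so f_p = -21*cos(3*x)/50 - 14*sin(3*x)/25.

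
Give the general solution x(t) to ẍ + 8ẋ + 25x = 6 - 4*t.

Characteristic equation r² + 8r + 25 = 0 has discriminant (8)² - 4·(25) = -36 < 0, so r = -4 ± 3i.
Hence x_h = C1*cos(3*t)*exp(-4*t) + C2*exp(-4*t)*sin(3*t).
For the particular solution try x_p = A0 + A1*t. Substituting and matching coefficients of each power of t gives A0 = 182/625, A1 = -4/25, so x_p = 182/625 - 4*t/25.

x = 182/625 - 4*t/25 + C1*cos(3*t)*exp(-4*t) + C2*exp(-4*t)*sin(3*t)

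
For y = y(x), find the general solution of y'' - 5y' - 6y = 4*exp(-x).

Characteristic equation r² - 5r - 6 = 0 factors as (r + 1)(r - 6) = 0, so r = -1, 6.
Hence y_h = C1*exp(-x) + C2*exp(6*x).
Since exp(-x) solves the homogeneous equation (r = -1 is a root of multiplicity 1), multiply the trial by x. Try y_p = A*x*exp(-x). Substituting into the equation and dividing by exp(-x) gives A = -4/7, so y_p = -4*x*exp(-x)/7.

y = C1*exp(-x) + C2*exp(6*x) - 4*x*exp(-x)/7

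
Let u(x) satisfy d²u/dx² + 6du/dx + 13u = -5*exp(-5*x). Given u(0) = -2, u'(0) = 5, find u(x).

Characteristic equation r² + 6r + 13 = 0 has discriminant (6)² - 4·(13) = -16 < 0, so r = -3 ± 2i.
Hence u_h = C1*cos(2*x)*exp(-3*x) + C2*exp(-3*x)*sin(2*x).
Try u_p = A*exp(-5*x). Substituting into the equation and dividing by exp(-5*x) gives A = -5/8, so u_p = -5*exp(-5*x)/8.
General solution: u = -5*exp(-5*x)/8 + C1*cos(2*x)*exp(-3*x) + C2*exp(-3*x)*sin(2*x).
Apply the initial conditions: u(0) = -5/8 + C1 = -2 and u'(0) = 25/8 - 3*C1 + 2*C2 = 5. Solving gives C1 = -11/8, C2 = -9/8.

u = -5*exp(-5*x)/8 - 11*cos(2*x)*exp(-3*x)/8 - 9*exp(-3*x)*sin(2*x)/8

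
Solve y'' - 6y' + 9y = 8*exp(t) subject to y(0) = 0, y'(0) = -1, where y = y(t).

Characteristic equation r² - 6r + 9 = 0 has discriminant (-6)² - 4·(9) = 0, so r = 3 is a repeated root.
Hence y_h = (C1 + C2*t)*exp(3*t).
Try y_p = A*exp(t). Substituting into the equation and dividing by exp(t) gives A = 2, so y_p = 2*exp(t).
General solution: y = 2*exp(t) + C1*exp(3*t) + C2*t*exp(3*t).
Apply the initial conditions: y(0) = 2 + C1 = 0 and y'(0) = 2 + C2 + 3*C1 = -1. Solving gives C1 = -2, C2 = 3.

y = -2*exp(3*t) + 2*exp(t) + 3*t*exp(3*t)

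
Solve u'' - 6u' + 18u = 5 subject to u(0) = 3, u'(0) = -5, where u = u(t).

u = 5/18 - 79*exp(3*t)*sin(3*t)/18 + 49*cos(3*t)*exp(3*t)/18

Characteristic equation r² - 6r + 18 = 0 has discriminant (-6)² - 4·(18) = -36 < 0, so r = 3 ± 3i.
Hence u_h = C1*cos(3*t)*exp(3*t) + C2*exp(3*t)*sin(3*t).
For the particular solution try u_p = A0. Substituting and matching coefficients of each power of t gives A0 = 5/18, so u_p = 5/18.
General solution: u = 5/18 + C1*cos(3*t)*exp(3*t) + C2*exp(3*t)*sin(3*t).
Apply the initial conditions: u(0) = 5/18 + C1 = 3 and u'(0) = 3*C1 + 3*C2 = -5. Solving gives C1 = 49/18, C2 = -79/18.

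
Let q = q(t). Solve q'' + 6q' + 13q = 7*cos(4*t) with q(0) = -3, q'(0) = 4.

q = -7*cos(4*t)/195 + 56*sin(4*t)/195 - 589*exp(-3*t)*sin(2*t)/195 - 578*cos(2*t)*exp(-3*t)/195

Characteristic equation r² + 6r + 13 = 0 has discriminant (6)² - 4·(13) = -16 < 0, so r = -3 ± 2i.
Hence q_h = C1*cos(2*t)*exp(-3*t) + C2*exp(-3*t)*sin(2*t).
Try q_p = A*cos(4*t) + B*sin(4*t). Substituting and equating the coefficients of cos(4t) and sin(4t) gives A = -7/195, B = 56/195, so q_p = -7*cos(4*t)/195 + 56*sin(4*t)/195.
General solution: q = -7*cos(4*t)/195 + 56*sin(4*t)/195 + C1*cos(2*t)*exp(-3*t) + C2*exp(-3*t)*sin(2*t).
Apply the initial conditions: q(0) = -7/195 + C1 = -3 and q'(0) = 224/195 - 3*C1 + 2*C2 = 4. Solving gives C1 = -578/195, C2 = -589/195.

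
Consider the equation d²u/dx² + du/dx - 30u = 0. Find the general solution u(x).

Characteristic equation r² + r - 30 = 0 factors as (r + 6)(r - 5) = 0, so r = -6, 5.
Hence u_h = C1*exp(-6*x) + C2*exp(5*x).

u = C1*exp(-6*x) + C2*exp(5*x)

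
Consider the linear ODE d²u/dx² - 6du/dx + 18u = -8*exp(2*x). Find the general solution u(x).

u = -4*exp(2*x)/5 + C1*cos(3*x)*exp(3*x) + C2*exp(3*x)*sin(3*x)

Characteristic equation r² - 6r + 18 = 0 has discriminant (-6)² - 4·(18) = -36 < 0, so r = 3 ± 3i.
Hence u_h = C1*cos(3*x)*exp(3*x) + C2*exp(3*x)*sin(3*x).
Try u_p = A*exp(2*x). Substituting into the equation and dividing by exp(2*x) gives A = -4/5, so u_p = -4*exp(2*x)/5.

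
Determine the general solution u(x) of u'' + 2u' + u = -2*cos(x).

Characteristic equation r² + 2r + 1 = 0 has discriminant (2)² - 4·(1) = 0, so r = -1 is a repeated root.
Hence u_h = (C1 + C2*x)*exp(-x).
Try u_p = A*cos(x) + B*sin(x). Substituting and equating the coefficients of cos(x) and sin(x) gives A = 0, B = -1, so u_p = -sin(x).

u = -sin(x) + C1*exp(-x) + C2*x*exp(-x)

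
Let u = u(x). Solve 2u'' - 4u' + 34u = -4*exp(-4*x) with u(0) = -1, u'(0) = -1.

Divide through by 2: u'' - 2u' + 17u = -2*exp(-4*x).
Characteristic equation r² - 2r + 17 = 0 has discriminant (-2)² - 4·(17) = -64 < 0, so r = 1 ± 4i.
Hence u_h = C1*cos(4*x)*exp(x) + C2*exp(x)*sin(4*x).
Try u_p = A*exp(-4*x). Substituting into the equation and dividing by exp(-4*x) gives A = -2/41, so u_p = -2*exp(-4*x)/41.
General solution: u = -2*exp(-4*x)/41 + C1*cos(4*x)*exp(x) + C2*exp(x)*sin(4*x).
Apply the initial conditions: u(0) = -2/41 + C1 = -1 and u'(0) = 8/41 + C1 + 4*C2 = -1. Solving gives C1 = -39/41, C2 = -5/82.

u = -2*exp(-4*x)/41 - 39*cos(4*x)*exp(x)/41 - 5*exp(x)*sin(4*x)/82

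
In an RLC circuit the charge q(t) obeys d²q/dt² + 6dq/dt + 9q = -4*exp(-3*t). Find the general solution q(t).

q = C1*exp(-3*t) - 2*t**2*exp(-3*t) + C2*t*exp(-3*t)

Characteristic equation r² + 6r + 9 = 0 has discriminant (6)² - 4·(9) = 0, so r = -3 is a repeated root.
Hence q_h = (C1 + C2*t)*exp(-3*t).
Since exp(-3*t) solves the homogeneous equation (r = -3 is a root of multiplicity 2), multiply the trial by t^2. Try q_p = A*t^2*exp(-3*t). Substituting into the equation and dividing by exp(-3*t) gives A = -2, so q_p = -2*t^2*exp(-3*t).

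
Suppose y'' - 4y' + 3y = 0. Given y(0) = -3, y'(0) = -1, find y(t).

Characteristic equation r² - 4r + 3 = 0 factors as (r - 3)(r - 1) = 0, so r = 3, 1.
Hence y_h = C1*exp(3*t) + C2*exp(t).
Apply the initial conditions: y(0) = C1 + C2 = -3 and y'(0) = C2 + 3*C1 = -1. Solving gives C1 = 1, C2 = -4.

y = -4*exp(t) + exp(3*t)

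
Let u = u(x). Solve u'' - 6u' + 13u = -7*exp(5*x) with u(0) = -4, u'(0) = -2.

u = -7*exp(5*x)/8 - 25*cos(2*x)*exp(3*x)/8 + 47*exp(3*x)*sin(2*x)/8

Characteristic equation r² - 6r + 13 = 0 has discriminant (-6)² - 4·(13) = -16 < 0, so r = 3 ± 2i.
Hence u_h = C1*cos(2*x)*exp(3*x) + C2*exp(3*x)*sin(2*x).
Try u_p = A*exp(5*x). Substituting into the equation and dividing by exp(5*x) gives A = -7/8, so u_p = -7*exp(5*x)/8.
General solution: u = -7*exp(5*x)/8 + C1*cos(2*x)*exp(3*x) + C2*exp(3*x)*sin(2*x).
Apply the initial conditions: u(0) = -7/8 + C1 = -4 and u'(0) = -35/8 + 2*C2 + 3*C1 = -2. Solving gives C1 = -25/8, C2 = 47/8.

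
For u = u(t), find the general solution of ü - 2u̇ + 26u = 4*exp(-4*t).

Characteristic equation r² - 2r + 26 = 0 has discriminant (-2)² - 4·(26) = -100 < 0, so r = 1 ± 5i.
Hence u_h = C1*cos(5*t)*exp(t) + C2*exp(t)*sin(5*t).
Try u_p = A*exp(-4*t). Substituting into the equation and dividing by exp(-4*t) gives A = 2/25, so u_p = 2*exp(-4*t)/25.

u = 2*exp(-4*t)/25 + C1*cos(5*t)*exp(t) + C2*exp(t)*sin(5*t)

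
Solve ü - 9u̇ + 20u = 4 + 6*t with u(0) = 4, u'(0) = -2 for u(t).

u = 67/200 - 424*exp(5*t)/25 + 3*t/10 + 165*exp(4*t)/8

Characteristic equation r² - 9r + 20 = 0 factors as (r - 5)(r - 4) = 0, so r = 5, 4.
Hence u_h = C1*exp(5*t) + C2*exp(4*t).
For the particular solution try u_p = A0 + A1*t. Substituting and matching coefficients of each power of t gives A0 = 67/200, A1 = 3/10, so u_p = 67/200 + 3*t/10.
General solution: u = 67/200 + 3*t/10 + C1*exp(5*t) + C2*exp(4*t).
Apply the initial conditions: u(0) = 67/200 + C1 + C2 = 4 and u'(0) = 3/10 + 4*C2 + 5*C1 = -2. Solving gives C1 = -424/25, C2 = 165/8.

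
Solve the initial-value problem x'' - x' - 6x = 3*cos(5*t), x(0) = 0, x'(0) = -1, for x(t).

x = -93*cos(5*t)/986 - 15*sin(5*t)/986 - 5*exp(3*t)/34 + 7*exp(-2*t)/29

Characteristic equation r² - r - 6 = 0 factors as (r - 3)(r + 2) = 0, so r = 3, -2.
Hence x_h = C1*exp(3*t) + C2*exp(-2*t).
Try x_p = A*cos(5*t) + B*sin(5*t). Substituting and equating the coefficients of cos(5t) and sin(5t) gives A = -93/986, B = -15/986, so x_p = -93*cos(5*t)/986 - 15*sin(5*t)/986.
General solution: x = -93*cos(5*t)/986 - 15*sin(5*t)/986 + C1*exp(3*t) + C2*exp(-2*t).
Apply the initial conditions: x(0) = -93/986 + C1 + C2 = 0 and x'(0) = -75/986 - 2*C2 + 3*C1 = -1. Solving gives C1 = -5/34, C2 = 7/29.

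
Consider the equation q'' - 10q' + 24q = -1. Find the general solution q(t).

q = -1/24 + C1*exp(6*t) + C2*exp(4*t)

Characteristic equation r² - 10r + 24 = 0 factors as (r - 6)(r - 4) = 0, so r = 6, 4.
Hence q_h = C1*exp(6*t) + C2*exp(4*t).
For the particular solution try q_p = A0. Substituting and matching coefficients of each power of t gives A0 = -1/24, so q_p = -1/24.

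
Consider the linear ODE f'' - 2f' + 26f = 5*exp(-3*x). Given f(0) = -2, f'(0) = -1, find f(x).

Characteristic equation r² - 2r + 26 = 0 has discriminant (-2)² - 4·(26) = -100 < 0, so r = 1 ± 5i.
Hence f_h = C1*cos(5*x)*exp(x) + C2*exp(x)*sin(5*x).
Try f_p = A*exp(-3*x). Substituting into the equation and dividing by exp(-3*x) gives A = 5/41, so f_p = 5*exp(-3*x)/41.
General solution: f = 5*exp(-3*x)/41 + C1*cos(5*x)*exp(x) + C2*exp(x)*sin(5*x).
Apply the initial conditions: f(0) = 5/41 + C1 = -2 and f'(0) = -15/41 + C1 + 5*C2 = -1. Solving gives C1 = -87/41, C2 = 61/205.

f = 5*exp(-3*x)/41 - 87*cos(5*x)*exp(x)/41 + 61*exp(x)*sin(5*x)/205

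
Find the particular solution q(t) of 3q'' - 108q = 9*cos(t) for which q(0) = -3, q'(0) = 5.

Divide through by 3: q'' - 36q = 3*cos(t).
Characteristic equation r² - 36 = 0 factors as (r + 6)(r - 6) = 0, so r = -6, 6.
Hence q_h = C1*exp(-6*t) + C2*exp(6*t).
Try q_p = A*cos(t) + B*sin(t). Substituting and equating the coefficients of cos(t) and sin(t) gives A = -3/37, B = 0, so q_p = -3*cos(t)/37.
General solution: q = -3*cos(t)/37 + C1*exp(-6*t) + C2*exp(6*t).
Apply the initial conditions: q(0) = -3/37 + C1 + C2 = -3 and q'(0) = -6*C1 + 6*C2 = 5. Solving gives C1 = -833/444, C2 = -463/444.

q = -833*exp(-6*t)/444 - 463*exp(6*t)/444 - 3*cos(t)/37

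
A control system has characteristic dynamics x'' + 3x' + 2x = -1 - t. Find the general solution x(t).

Characteristic equation r² + 3r + 2 = 0 factors as (r + 1)(r + 2) = 0, so r = -1, -2.
Hence x_h = C1*exp(-t) + C2*exp(-2*t).
For the particular solution try x_p = A0 + A1*t. Substituting and matching coefficients of each power of t gives A0 = 1/4, A1 = -1/2, so x_p = 1/4 - t/2.

x = 1/4 - t/2 + C1*exp(-t) + C2*exp(-2*t)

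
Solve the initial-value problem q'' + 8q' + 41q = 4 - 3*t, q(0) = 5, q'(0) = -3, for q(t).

Characteristic equation r² + 8r + 41 = 0 has discriminant (8)² - 4·(41) = -100 < 0, so r = -4 ± 5i.
Hence q_h = C1*cos(5*t)*exp(-4*t) + C2*exp(-4*t)*sin(5*t).
For the particular solution try q_p = A0 + A1*t. Substituting and matching coefficients of each power of t gives A0 = 188/1681, A1 = -3/41, so q_p = 188/1681 - 3*t/41.
General solution: q = 188/1681 - 3*t/41 + C1*cos(5*t)*exp(-4*t) + C2*exp(-4*t)*sin(5*t).
Apply the initial conditions: q(0) = 188/1681 + C1 = 5 and q'(0) = -3/41 - 4*C1 + 5*C2 = -3. Solving gives C1 = 8217/1681, C2 = 27948/8405.

q = 188/1681 - 3*t/41 + 8217*cos(5*t)*exp(-4*t)/1681 + 27948*exp(-4*t)*sin(5*t)/8405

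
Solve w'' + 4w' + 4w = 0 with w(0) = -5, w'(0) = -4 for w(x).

Characteristic equation r² + 4r + 4 = 0 has discriminant (4)² - 4·(4) = 0, so r = -2 is a repeated root.
Hence w_h = (C1 + C2*x)*exp(-2*x).
Apply the initial conditions: w(0) = C1 = -5 and w'(0) = C2 - 2*C1 = -4. Solving gives C1 = -5, C2 = -14.

w = -5*exp(-2*x) - 14*x*exp(-2*x)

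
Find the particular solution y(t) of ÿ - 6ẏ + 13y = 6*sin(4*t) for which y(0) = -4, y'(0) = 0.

Characteristic equation r² - 6r + 13 = 0 has discriminant (-6)² - 4·(13) = -16 < 0, so r = 3 ± 2i.
Hence y_h = C1*cos(2*t)*exp(3*t) + C2*exp(3*t)*sin(2*t).
Try y_p = A*cos(4*t) + B*sin(4*t). Substituting and equating the coefficients of cos(4t) and sin(4t) gives A = 16/65, B = -2/65, so y_p = -2*sin(4*t)/65 + 16*cos(4*t)/65.
General solution: y = -2*sin(4*t)/65 + 16*cos(4*t)/65 + C1*cos(2*t)*exp(3*t) + C2*exp(3*t)*sin(2*t).
Apply the initial conditions: y(0) = 16/65 + C1 = -4 and y'(0) = -8/65 + 2*C2 + 3*C1 = 0. Solving gives C1 = -276/65, C2 = 418/65.

y = -2*sin(4*t)/65 + 16*cos(4*t)/65 - 276*cos(2*t)*exp(3*t)/65 + 418*exp(3*t)*sin(2*t)/65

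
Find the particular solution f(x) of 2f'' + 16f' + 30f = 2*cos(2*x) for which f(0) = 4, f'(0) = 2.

f = -401*exp(-5*x)/58 + 11*cos(2*x)/377 + 16*sin(2*x)/377 + 283*exp(-3*x)/26

Divide through by 2: f'' + 8f' + 15f = cos(2*x).
Characteristic equation r² + 8r + 15 = 0 factors as (r + 3)(r + 5) = 0, so r = -3, -5.
Hence f_h = C1*exp(-3*x) + C2*exp(-5*x).
Try f_p = A*cos(2*x) + B*sin(2*x). Substituting and equating the coefficients of cos(2x) and sin(2x) gives A = 11/377, B = 16/377, so f_p = 11*cos(2*x)/377 + 16*sin(2*x)/377.
General solution: f = 11*cos(2*x)/377 + 16*sin(2*x)/377 + C1*exp(-3*x) + C2*exp(-5*x).
Apply the initial conditions: f(0) = 11/377 + C1 + C2 = 4 and f'(0) = 32/377 - 5*C2 - 3*C1 = 2. Solving gives C1 = 283/26, C2 = -401/58.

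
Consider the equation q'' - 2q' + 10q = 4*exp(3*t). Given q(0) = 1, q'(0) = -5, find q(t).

Characteristic equation r² - 2r + 10 = 0 has discriminant (-2)² - 4·(10) = -36 < 0, so r = 1 ± 3i.
Hence q_h = C1*cos(3*t)*exp(t) + C2*exp(t)*sin(3*t).
Try q_p = A*exp(3*t). Substituting into the equation and dividing by exp(3*t) gives A = 4/13, so q_p = 4*exp(3*t)/13.
General solution: q = 4*exp(3*t)/13 + C1*cos(3*t)*exp(t) + C2*exp(t)*sin(3*t).
Apply the initial conditions: q(0) = 4/13 + C1 = 1 and q'(0) = 12/13 + C1 + 3*C2 = -5. Solving gives C1 = 9/13, C2 = -86/39.

q = 4*exp(3*t)/13 - 86*exp(t)*sin(3*t)/39 + 9*cos(3*t)*exp(t)/13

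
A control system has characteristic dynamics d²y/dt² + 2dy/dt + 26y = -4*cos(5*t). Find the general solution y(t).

Characteristic equation r² + 2r + 26 = 0 has discriminant (2)² - 4·(26) = -100 < 0, so r = -1 ± 5i.
Hence y_h = C1*cos(5*t)*exp(-t) + C2*exp(-t)*sin(5*t).
Try y_p = A*cos(5*t) + B*sin(5*t). Substituting and equating the coefficients of cos(5t) and sin(5t) gives A = -4/101, B = -40/101, so y_p = -40*sin(5*t)/101 - 4*cos(5*t)/101.

y = -40*sin(5*t)/101 - 4*cos(5*t)/101 + C1*cos(5*t)*exp(-t) + C2*exp(-t)*sin(5*t)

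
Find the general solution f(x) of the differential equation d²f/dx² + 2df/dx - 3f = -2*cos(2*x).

Characteristic equation r² + 2r - 3 = 0 factors as (r - 1)(r + 3) = 0, so r = 1, -3.
Hence f_h = C1*exp(x) + C2*exp(-3*x).
Try f_p = A*cos(2*x) + B*sin(2*x). Substituting and equating the coefficients of cos(2x) and sin(2x) gives A = 14/65, B = -8/65, so f_p = -8*sin(2*x)/65 + 14*cos(2*x)/65.

f = -8*sin(2*x)/65 + 14*cos(2*x)/65 + C1*exp(x) + C2*exp(-3*x)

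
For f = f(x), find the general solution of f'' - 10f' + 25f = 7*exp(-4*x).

f = 7*exp(-4*x)/81 + C1*exp(5*x) + C2*x*exp(5*x)

Characteristic equation r² - 10r + 25 = 0 has discriminant (-10)² - 4·(25) = 0, so r = 5 is a repeated root.
Hence f_h = (C1 + C2*x)*exp(5*x).
Try f_p = A*exp(-4*x). Substituting into the equation and dividing by exp(-4*x) gives A = 7/81, so f_p = 7*exp(-4*x)/81.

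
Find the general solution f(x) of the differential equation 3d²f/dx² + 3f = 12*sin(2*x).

Divide through by 3: f'' + f = 4*sin(2*x).
Characteristic equation r² + 1 = 0 has discriminant (0)² - 4·(1) = -4 < 0, so r = ± i.
Hence f_h = C1*cos(x) + C2*sin(x).
Try f_p = A*cos(2*x) + B*sin(2*x). Substituting and equating the coefficients of cos(2x) and sin(2x) gives A = 0, B = -4/3, so f_p = -4*sin(2*x)/3.

f = -4*sin(2*x)/3 + C1*cos(x) + C2*sin(x)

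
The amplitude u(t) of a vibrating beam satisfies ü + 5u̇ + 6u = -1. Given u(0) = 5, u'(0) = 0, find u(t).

Characteristic equation r² + 5r + 6 = 0 factors as (r + 2)(r + 3) = 0, so r = -2, -3.
Hence u_h = C1*exp(-2*t) + C2*exp(-3*t).
For the particular solution try u_p = A0. Substituting and matching coefficients of each power of t gives A0 = -1/6, so u_p = -1/6.
General solution: u = -1/6 + C1*exp(-2*t) + C2*exp(-3*t).
Apply the initial conditions: u(0) = -1/6 + C1 + C2 = 5 and u'(0) = -3*C2 - 2*C1 = 0. Solving gives C1 = 31/2, C2 = -31/3.

u = -1/6 - 31*exp(-3*t)/3 + 31*exp(-2*t)/2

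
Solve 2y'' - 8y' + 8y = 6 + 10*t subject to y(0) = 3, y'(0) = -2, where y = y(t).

Divide through by 2: y'' - 4y' + 4y = 3 + 5*t.
Characteristic equation r² - 4r + 4 = 0 has discriminant (-4)² - 4·(4) = 0, so r = 2 is a repeated root.
Hence y_h = (C1 + C2*t)*exp(2*t).
For the particular solution try y_p = A0 + A1*t. Substituting and matching coefficients of each power of t gives A0 = 2, A1 = 5/4, so y_p = 2 + 5*t/4.
General solution: y = 2 + 5*t/4 + C1*exp(2*t) + C2*t*exp(2*t).
Apply the initial conditions: y(0) = 2 + C1 = 3 and y'(0) = 5/4 + C2 + 2*C1 = -2. Solving gives C1 = 1, C2 = -21/4.

y = 2 + 5*t/4 - 21*t*exp(2*t)/4 + exp(2*t)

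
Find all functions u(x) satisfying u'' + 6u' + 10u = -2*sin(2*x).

u = -sin(2*x)/15 + 2*cos(2*x)/15 + C1*cos(x)*exp(-3*x) + C2*exp(-3*x)*sin(x)

Characteristic equation r² + 6r + 10 = 0 has discriminant (6)² - 4·(10) = -4 < 0, so r = -3 ± i.
Hence u_h = C1*cos(x)*exp(-3*x) + C2*exp(-3*x)*sin(x).
Try u_p = A*cos(2*x) + B*sin(2*x). Substituting and equating the coefficients of cos(2x) and sin(2x) gives A = 2/15, B = -1/15, so u_p = -sin(2*x)/15 + 2*cos(2*x)/15.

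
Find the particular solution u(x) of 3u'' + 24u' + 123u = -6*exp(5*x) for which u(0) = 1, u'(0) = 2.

u = -exp(5*x)/53 + 54*cos(5*x)*exp(-4*x)/53 + 327*exp(-4*x)*sin(5*x)/265

Divide through by 3: u'' + 8u' + 41u = -2*exp(5*x).
Characteristic equation r² + 8r + 41 = 0 has discriminant (8)² - 4·(41) = -100 < 0, so r = -4 ± 5i.
Hence u_h = C1*cos(5*x)*exp(-4*x) + C2*exp(-4*x)*sin(5*x).
Try u_p = A*exp(5*x). Substituting into the equation and dividing by exp(5*x) gives A = -1/53, so u_p = -exp(5*x)/53.
General solution: u = -exp(5*x)/53 + C1*cos(5*x)*exp(-4*x) + C2*exp(-4*x)*sin(5*x).
Apply the initial conditions: u(0) = -1/53 + C1 = 1 and u'(0) = -5/53 - 4*C1 + 5*C2 = 2. Solving gives C1 = 54/53, C2 = 327/265.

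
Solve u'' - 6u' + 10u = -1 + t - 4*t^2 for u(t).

u = -31/125 - 19*t/50 - 2*t**2/5 + C1*cos(t)*exp(3*t) + C2*exp(3*t)*sin(t)

Characteristic equation r² - 6r + 10 = 0 has discriminant (-6)² - 4·(10) = -4 < 0, so r = 3 ± i.
Hence u_h = C1*cos(t)*exp(3*t) + C2*exp(3*t)*sin(t).
For the particular solution try u_p = A0 + A1*t + A2*t^2. Substituting and matching coefficients of each power of t gives A0 = -31/125, A1 = -19/50, A2 = -2/5, so u_p = -31/125 - 19*t/50 - 2*t^2/5.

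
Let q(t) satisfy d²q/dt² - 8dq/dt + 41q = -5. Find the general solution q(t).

Characteristic equation r² - 8r + 41 = 0 has discriminant (-8)² - 4·(41) = -100 < 0, so r = 4 ± 5i.
Hence q_h = C1*cos(5*t)*exp(4*t) + C2*exp(4*t)*sin(5*t).
For the particular solution try q_p = A0. Substituting and matching coefficients of each power of t gives A0 = -5/41, so q_p = -5/41.

q = -5/41 + C1*cos(5*t)*exp(4*t) + C2*exp(4*t)*sin(5*t)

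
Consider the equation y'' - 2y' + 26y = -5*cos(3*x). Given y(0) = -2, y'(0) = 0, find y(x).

Characteristic equation r² - 2r + 26 = 0 has discriminant (-2)² - 4·(26) = -100 < 0, so r = 1 ± 5i.
Hence y_h = C1*cos(5*x)*exp(x) + C2*exp(x)*sin(5*x).
Try y_p = A*cos(3*x) + B*sin(3*x). Substituting and equating the coefficients of cos(3x) and sin(3x) gives A = -17/65, B = 6/65, so y_p = -17*cos(3*x)/65 + 6*sin(3*x)/65.
General solution: y = -17*cos(3*x)/65 + 6*sin(3*x)/65 + C1*cos(5*x)*exp(x) + C2*exp(x)*sin(5*x).
Apply the initial conditions: y(0) = -17/65 + C1 = -2 and y'(0) = 18/65 + C1 + 5*C2 = 0. Solving gives C1 = -113/65, C2 = 19/65.

y = -17*cos(3*x)/65 + 6*sin(3*x)/65 - 113*cos(5*x)*exp(x)/65 + 19*exp(x)*sin(5*x)/65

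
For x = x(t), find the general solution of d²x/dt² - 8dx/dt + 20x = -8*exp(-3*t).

x = -8*exp(-3*t)/53 + C1*cos(2*t)*exp(4*t) + C2*exp(4*t)*sin(2*t)

Characteristic equation r² - 8r + 20 = 0 has discriminant (-8)² - 4·(20) = -16 < 0, so r = 4 ± 2i.
Hence x_h = C1*cos(2*t)*exp(4*t) + C2*exp(4*t)*sin(2*t).
Try x_p = A*exp(-3*t). Substituting into the equation and dividing by exp(-3*t) gives A = -8/53, so x_p = -8*exp(-3*t)/53.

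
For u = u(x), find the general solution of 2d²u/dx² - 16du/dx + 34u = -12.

Divide through by 2: u'' - 8u' + 17u = -6.
Characteristic equation r² - 8r + 17 = 0 has discriminant (-8)² - 4·(17) = -4 < 0, so r = 4 ± i.
Hence u_h = C1*cos(x)*exp(4*x) + C2*exp(4*x)*sin(x).
For the particular solution try u_p = A0. Substituting and matching coefficients of each power of x gives A0 = -6/17, so u_p = -6/17.

u = -6/17 + C1*cos(x)*exp(4*x) + C2*exp(4*x)*sin(x)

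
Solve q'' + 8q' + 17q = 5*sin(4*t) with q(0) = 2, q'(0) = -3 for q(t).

Characteristic equation r² + 8r + 17 = 0 has discriminant (8)² - 4·(17) = -4 < 0, so r = -4 ± i.
Hence q_h = C1*cos(t)*exp(-4*t) + C2*exp(-4*t)*sin(t).
Try q_p = A*cos(4*t) + B*sin(4*t). Substituting and equating the coefficients of cos(4t) and sin(4t) gives A = -32/205, B = 1/205, so q_p = -32*cos(4*t)/205 + sin(4*t)/205.
General solution: q = -32*cos(4*t)/205 + sin(4*t)/205 + C1*cos(t)*exp(-4*t) + C2*exp(-4*t)*sin(t).
Apply the initial conditions: q(0) = -32/205 + C1 = 2 and q'(0) = 4/205 + C2 - 4*C1 = -3. Solving gives C1 = 442/205, C2 = 1149/205.

q = -32*cos(4*t)/205 + sin(4*t)/205 + 442*cos(t)*exp(-4*t)/205 + 1149*exp(-4*t)*sin(t)/205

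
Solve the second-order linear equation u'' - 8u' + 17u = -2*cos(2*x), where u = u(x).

Characteristic equation r² - 8r + 17 = 0 has discriminant (-8)² - 4·(17) = -4 < 0, so r = 4 ± i.
Hence u_h = C1*cos(x)*exp(4*x) + C2*exp(4*x)*sin(x).
Try u_p = A*cos(2*x) + B*sin(2*x). Substituting and equating the coefficients of cos(2x) and sin(2x) gives A = -26/425, B = 32/425, so u_p = -26*cos(2*x)/425 + 32*sin(2*x)/425.

u = -26*cos(2*x)/425 + 32*sin(2*x)/425 + C1*cos(x)*exp(4*x) + C2*exp(4*x)*sin(x)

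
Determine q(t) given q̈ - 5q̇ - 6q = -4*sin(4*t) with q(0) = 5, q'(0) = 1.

Characteristic equation r² - 5r - 6 = 0 factors as (r + 1)(r - 6) = 0, so r = -1, 6.
Hence q_h = C1*exp(-t) + C2*exp(6*t).
Try q_p = A*cos(4*t) + B*sin(4*t). Substituting and equating the coefficients of cos(4t) and sin(4t) gives A = -20/221, B = 22/221, so q_p = -20*cos(4*t)/221 + 22*sin(4*t)/221.
General solution: q = -20*cos(4*t)/221 + 22*sin(4*t)/221 + C1*exp(-t) + C2*exp(6*t).
Apply the initial conditions: q(0) = -20/221 + C1 + C2 = 5 and q'(0) = 88/221 - C1 + 6*C2 = 1. Solving gives C1 = 509/119, C2 = 74/91.

q = -20*cos(4*t)/221 + 22*sin(4*t)/221 + 74*exp(6*t)/91 + 509*exp(-t)/119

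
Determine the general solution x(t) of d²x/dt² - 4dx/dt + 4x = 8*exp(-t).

Characteristic equation r² - 4r + 4 = 0 has discriminant (-4)² - 4·(4) = 0, so r = 2 is a repeated root.
Hence x_h = (C1 + C2*t)*exp(2*t).
Try x_p = A*exp(-t). Substituting into the equation and dividing by exp(-t) gives A = 8/9, so x_p = 8*exp(-t)/9.

x = 8*exp(-t)/9 + C1*exp(2*t) + C2*t*exp(2*t)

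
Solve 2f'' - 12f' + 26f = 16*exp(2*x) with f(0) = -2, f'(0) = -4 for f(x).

f = 8*exp(2*x)/5 - 18*cos(2*x)*exp(3*x)/5 + 9*exp(3*x)*sin(2*x)/5

Divide through by 2: f'' - 6f' + 13f = 8*exp(2*x).
Characteristic equation r² - 6r + 13 = 0 has discriminant (-6)² - 4·(13) = -16 < 0, so r = 3 ± 2i.
Hence f_h = C1*cos(2*x)*exp(3*x) + C2*exp(3*x)*sin(2*x).
Try f_p = A*exp(2*x). Substituting into the equation and dividing by exp(2*x) gives A = 8/5, so f_p = 8*exp(2*x)/5.
General solution: f = 8*exp(2*x)/5 + C1*cos(2*x)*exp(3*x) + C2*exp(3*x)*sin(2*x).
Apply the initial conditions: f(0) = 8/5 + C1 = -2 and f'(0) = 16/5 + 2*C2 + 3*C1 = -4. Solving gives C1 = -18/5, C2 = 9/5.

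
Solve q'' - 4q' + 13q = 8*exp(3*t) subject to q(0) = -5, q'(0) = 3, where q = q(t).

Characteristic equation r² - 4r + 13 = 0 has discriminant (-4)² - 4·(13) = -36 < 0, so r = 2 ± 3i.
Hence q_h = C1*cos(3*t)*exp(2*t) + C2*exp(2*t)*sin(3*t).
Try q_p = A*exp(3*t). Substituting into the equation and dividing by exp(3*t) gives A = 4/5, so q_p = 4*exp(3*t)/5.
General solution: q = 4*exp(3*t)/5 + C1*cos(3*t)*exp(2*t) + C2*exp(2*t)*sin(3*t).
Apply the initial conditions: q(0) = 4/5 + C1 = -5 and q'(0) = 12/5 + 2*C1 + 3*C2 = 3. Solving gives C1 = -29/5, C2 = 61/15.

q = 4*exp(3*t)/5 - 29*cos(3*t)*exp(2*t)/5 + 61*exp(2*t)*sin(3*t)/15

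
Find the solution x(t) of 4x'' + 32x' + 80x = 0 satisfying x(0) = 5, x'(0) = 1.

Divide through by 4: x'' + 8x' + 20x = 0.
Characteristic equation r² + 8r + 20 = 0 has discriminant (8)² - 4·(20) = -16 < 0, so r = -4 ± 2i.
Hence x_h = C1*cos(2*t)*exp(-4*t) + C2*exp(-4*t)*sin(2*t).
Apply the initial conditions: x(0) = C1 = 5 and x'(0) = -4*C1 + 2*C2 = 1. Solving gives C1 = 5, C2 = 21/2.

x = 5*cos(2*t)*exp(-4*t) + 21*exp(-4*t)*sin(2*t)/2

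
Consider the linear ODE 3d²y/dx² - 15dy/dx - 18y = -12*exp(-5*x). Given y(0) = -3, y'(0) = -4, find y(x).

Divide through by 3: y'' - 5y' - 6y = -4*exp(-5*x).
Characteristic equation r² - 5r - 6 = 0 factors as (r + 1)(r - 6) = 0, so r = -1, 6.
Hence y_h = C1*exp(-x) + C2*exp(6*x).
Try y_p = A*exp(-5*x). Substituting into the equation and dividing by exp(-5*x) gives A = -1/11, so y_p = -exp(-5*x)/11.
General solution: y = -exp(-5*x)/11 + C1*exp(-x) + C2*exp(6*x).
Apply the initial conditions: y(0) = -1/11 + C1 + C2 = -3 and y'(0) = 5/11 - C1 + 6*C2 = -4. Solving gives C1 = -13/7, C2 = -81/77.

y = -81*exp(6*x)/77 - 13*exp(-x)/7 - exp(-5*x)/11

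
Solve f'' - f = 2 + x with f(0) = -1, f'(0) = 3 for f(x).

f = -2 - x - 3*exp(-x)/2 + 5*exp(x)/2

Characteristic equation r² - 1 = 0 factors as (r + 1)(r - 1) = 0, so r = -1, 1.
Hence f_h = C1*exp(-x) + C2*exp(x).
For the particular solution try f_p = A0 + A1*x. Substituting and matching coefficients of each power of x gives A0 = -2, A1 = -1, so f_p = -2 - x.
General solution: f = -2 - x + C1*exp(-x) + C2*exp(x).
Apply the initial conditions: f(0) = -2 + C1 + C2 = -1 and f'(0) = -1 + C2 - C1 = 3. Solving gives C1 = -3/2, C2 = 5/2.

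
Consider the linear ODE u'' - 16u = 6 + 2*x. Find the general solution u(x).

Characteristic equation r² - 16 = 0 factors as (r + 4)(r - 4) = 0, so r = -4, 4.
Hence u_h = C1*exp(-4*x) + C2*exp(4*x).
For the particular solution try u_p = A0 + A1*x. Substituting and matching coefficients of each power of x gives A0 = -3/8, A1 = -1/8, so u_p = -3/8 - x/8.

u = -3/8 - x/8 + C1*exp(-4*x) + C2*exp(4*x)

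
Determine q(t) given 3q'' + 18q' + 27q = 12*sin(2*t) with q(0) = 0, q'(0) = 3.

Divide through by 3: q'' + 6q' + 9q = 4*sin(2*t).
Characteristic equation r² + 6r + 9 = 0 has discriminant (6)² - 4·(9) = 0, so r = -3 is a repeated root.
Hence q_h = (C1 + C2*t)*exp(-3*t).
Try q_p = A*cos(2*t) + B*sin(2*t). Substituting and equating the coefficients of cos(2t) and sin(2t) gives A = -48/169, B = 20/169, so q_p = -48*cos(2*t)/169 + 20*sin(2*t)/169.
General solution: q = -48*cos(2*t)/169 + 20*sin(2*t)/169 + C1*exp(-3*t) + C2*t*exp(-3*t).
Apply the initial conditions: q(0) = -48/169 + C1 = 0 and q'(0) = 40/169 + C2 - 3*C1 = 3. Solving gives C1 = 48/169, C2 = 47/13.

q = -48*cos(2*t)/169 + 20*sin(2*t)/169 + 48*exp(-3*t)/169 + 47*t*exp(-3*t)/13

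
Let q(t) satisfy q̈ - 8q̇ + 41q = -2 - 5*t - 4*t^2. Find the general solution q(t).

q = -5186/68921 - 269*t/1681 - 4*t**2/41 + C1*cos(5*t)*exp(4*t) + C2*exp(4*t)*sin(5*t)

Characteristic equation r² - 8r + 41 = 0 has discriminant (-8)² - 4·(41) = -100 < 0, so r = 4 ± 5i.
Hence q_h = C1*cos(5*t)*exp(4*t) + C2*exp(4*t)*sin(5*t).
For the particular solution try q_p = A0 + A1*t + A2*t^2. Substituting and matching coefficients of each power of t gives A0 = -5186/68921, A1 = -269/1681, A2 = -4/41, so q_p = -5186/68921 - 269*t/1681 - 4*t^2/41.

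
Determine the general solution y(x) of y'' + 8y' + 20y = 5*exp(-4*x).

y = 5*exp(-4*x)/4 + C1*cos(2*x)*exp(-4*x) + C2*exp(-4*x)*sin(2*x)

Characteristic equation r² + 8r + 20 = 0 has discriminant (8)² - 4·(20) = -16 < 0, so r = -4 ± 2i.
Hence y_h = C1*cos(2*x)*exp(-4*x) + C2*exp(-4*x)*sin(2*x).
Try y_p = A*exp(-4*x). Substituting into the equation and dividing by exp(-4*x) gives A = 5/4, so y_p = 5*exp(-4*x)/4.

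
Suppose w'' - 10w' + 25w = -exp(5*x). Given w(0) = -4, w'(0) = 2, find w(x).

w = -4*exp(5*x) + 22*x*exp(5*x) - x**2*exp(5*x)/2

Characteristic equation r² - 10r + 25 = 0 has discriminant (-10)² - 4·(25) = 0, so r = 5 is a repeated root.
Hence w_h = (C1 + C2*x)*exp(5*x).
Since exp(5*x) solves the homogeneous equation (r = 5 is a root of multiplicity 2), multiply the trial by x^2. Try w_p = A*x^2*exp(5*x). Substituting into the equation and dividing by exp(5*x) gives A = -1/2, so w_p = -x^2*exp(5*x)/2.
General solution: w = C1*exp(5*x) - x^2*exp(5*x)/2 + C2*x*exp(5*x).
Apply the initial conditions: w(0) = C1 = -4 and w'(0) = C2 + 5*C1 = 2. Solving gives C1 = -4, C2 = 22.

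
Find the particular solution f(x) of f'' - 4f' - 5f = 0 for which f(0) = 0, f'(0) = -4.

Characteristic equation r² - 4r - 5 = 0 factors as (r - 5)(r + 1) = 0, so r = 5, -1.
Hence f_h = C1*exp(5*x) + C2*exp(-x).
Apply the initial conditions: f(0) = C1 + C2 = 0 and f'(0) = -C2 + 5*C1 = -4. Solving gives C1 = -2/3, C2 = 2/3.

f = -2*exp(5*x)/3 + 2*exp(-x)/3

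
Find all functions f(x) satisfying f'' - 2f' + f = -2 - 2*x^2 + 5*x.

Characteristic equation r² - 2r + 1 = 0 has discriminant (-2)² - 4·(1) = 0, so r = 1 is a repeated root.
Hence f_h = (C1 + C2*x)*exp(x).
For the particular solution try f_p = A0 + A1*x + A2*x^2. Substituting and matching coefficients of each power of x gives A0 = -4, A1 = -3, A2 = -2, so f_p = -4 - 3*x - 2*x^2.

f = -4 - 3*x - 2*x**2 + C1*exp(x) + C2*x*exp(x)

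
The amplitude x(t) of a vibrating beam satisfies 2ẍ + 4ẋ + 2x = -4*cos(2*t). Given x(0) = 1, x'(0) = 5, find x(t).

Divide through by 2: x'' + 2x' + x = -2*cos(2*t).
Characteristic equation r² + 2r + 1 = 0 has discriminant (2)² - 4·(1) = 0, so r = -1 is a repeated root.
Hence x_h = (C1 + C2*t)*exp(-t).
Try x_p = A*cos(2*t) + B*sin(2*t). Substituting and equating the coefficients of cos(2t) and sin(2t) gives A = 6/25, B = -8/25, so x_p = -8*sin(2*t)/25 + 6*cos(2*t)/25.
General solution: x = -8*sin(2*t)/25 + 6*cos(2*t)/25 + C1*exp(-t) + C2*t*exp(-t).
Apply the initial conditions: x(0) = 6/25 + C1 = 1 and x'(0) = -16/25 + C2 - C1 = 5. Solving gives C1 = 19/25, C2 = 32/5.

x = -8*sin(2*t)/25 + 6*cos(2*t)/25 + 19*exp(-t)/25 + 32*t*exp(-t)/5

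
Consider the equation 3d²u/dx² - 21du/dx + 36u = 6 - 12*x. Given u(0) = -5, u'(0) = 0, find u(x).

u = -1/36 - 182*exp(3*x)/9 - x/3 + 61*exp(4*x)/4

Divide through by 3: u'' - 7u' + 12u = 2 - 4*x.
Characteristic equation r² - 7r + 12 = 0 factors as (r - 3)(r - 4) = 0, so r = 3, 4.
Hence u_h = C1*exp(3*x) + C2*exp(4*x).
For the particular solution try u_p = A0 + A1*x. Substituting and matching coefficients of each power of x gives A0 = -1/36, A1 = -1/3, so u_p = -1/36 - x/3.
General solution: u = -1/36 - x/3 + C1*exp(3*x) + C2*exp(4*x).
Apply the initial conditions: u(0) = -1/36 + C1 + C2 = -5 and u'(0) = -1/3 + 3*C1 + 4*C2 = 0. Solving gives C1 = -182/9, C2 = 61/4.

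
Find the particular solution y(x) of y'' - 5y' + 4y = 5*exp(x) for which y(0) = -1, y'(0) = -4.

Characteristic equation r² - 5r + 4 = 0 factors as (r - 4)(r - 1) = 0, so r = 4, 1.
Hence y_h = C1*exp(4*x) + C2*exp(x).
Since exp(x) solves the homogeneous equation (r = 1 is a root of multiplicity 1), multiply the trial by x. Try y_p = A*x*exp(x). Substituting into the equation and dividing by exp(x) gives A = -5/3, so y_p = -5*x*exp(x)/3.
General solution: y = C1*exp(4*x) + C2*exp(x) - 5*x*exp(x)/3.
Apply the initial conditions: y(0) = C1 + C2 = -1 and y'(0) = -5/3 + C2 + 4*C1 = -4. Solving gives C1 = -4/9, C2 = -5/9.

y = -5*exp(x)/9 - 4*exp(4*x)/9 - 5*x*exp(x)/3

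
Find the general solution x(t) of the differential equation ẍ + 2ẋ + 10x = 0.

x = C1*cos(3*t)*exp(-t) + C2*exp(-t)*sin(3*t)

Characteristic equation r² + 2r + 10 = 0 has discriminant (2)² - 4·(10) = -36 < 0, so r = -1 ± 3i.
Hence x_h = C1*cos(3*t)*exp(-t) + C2*exp(-t)*sin(3*t).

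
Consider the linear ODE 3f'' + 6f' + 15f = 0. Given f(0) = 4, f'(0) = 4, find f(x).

Divide through by 3: f'' + 2f' + 5f = 0.
Characteristic equation r² + 2r + 5 = 0 has discriminant (2)² - 4·(5) = -16 < 0, so r = -1 ± 2i.
Hence f_h = C1*cos(2*x)*exp(-x) + C2*exp(-x)*sin(2*x).
Apply the initial conditions: f(0) = C1 = 4 and f'(0) = -C1 + 2*C2 = 4. Solving gives C1 = 4, C2 = 4.

f = 4*cos(2*x)*exp(-x) + 4*exp(-x)*sin(2*x)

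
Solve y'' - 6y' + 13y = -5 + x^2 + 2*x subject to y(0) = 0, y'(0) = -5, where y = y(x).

y = -643/2197 + x**2/13 + 38*x/169 - 6704*exp(3*x)*sin(2*x)/2197 + 643*cos(2*x)*exp(3*x)/2197

Characteristic equation r² - 6r + 13 = 0 has discriminant (-6)² - 4·(13) = -16 < 0, so r = 3 ± 2i.
Hence y_h = C1*cos(2*x)*exp(3*x) + C2*exp(3*x)*sin(2*x).
For the particular solution try y_p = A0 + A1*x + A2*x^2. Substituting and matching coefficients of each power of x gives A0 = -643/2197, A1 = 38/169, A2 = 1/13, so y_p = -643/2197 + x^2/13 + 38*x/169.
General solution: y = -643/2197 + x^2/13 + 38*x/169 + C1*cos(2*x)*exp(3*x) + C2*exp(3*x)*sin(2*x).
Apply the initial conditions: y(0) = -643/2197 + C1 = 0 and y'(0) = 38/169 + 2*C2 + 3*C1 = -5. Solving gives C1 = 643/2197, C2 = -6704/2197.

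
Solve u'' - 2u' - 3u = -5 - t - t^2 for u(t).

u = 53/27 - t/9 + t**2/3 + C1*exp(-t) + C2*exp(3*t)

Characteristic equation r² - 2r - 3 = 0 factors as (r + 1)(r - 3) = 0, so r = -1, 3.
Hence u_h = C1*exp(-t) + C2*exp(3*t).
For the particular solution try u_p = A0 + A1*t + A2*t^2. Substituting and matching coefficients of each power of t gives A0 = 53/27, A1 = -1/9, A2 = 1/3, so u_p = 53/27 - t/9 + t^2/3.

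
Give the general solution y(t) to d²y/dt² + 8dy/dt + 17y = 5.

Characteristic equation r² + 8r + 17 = 0 has discriminant (8)² - 4·(17) = -4 < 0, so r = -4 ± i.
Hence y_h = C1*cos(t)*exp(-4*t) + C2*exp(-4*t)*sin(t).
For the particular solution try y_p = A0. Substituting and matching coefficients of each power of t gives A0 = 5/17, so y_p = 5/17.

y = 5/17 + C1*cos(t)*exp(-4*t) + C2*exp(-4*t)*sin(t)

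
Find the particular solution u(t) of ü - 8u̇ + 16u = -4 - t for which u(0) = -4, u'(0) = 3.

u = -9/32 - 119*exp(4*t)/32 - t/16 + 287*t*exp(4*t)/16

Characteristic equation r² - 8r + 16 = 0 has discriminant (-8)² - 4·(16) = 0, so r = 4 is a repeated root.
Hence u_h = (C1 + C2*t)*exp(4*t).
For the particular solution try u_p = A0 + A1*t. Substituting and matching coefficients of each power of t gives A0 = -9/32, A1 = -1/16, so u_p = -9/32 - t/16.
General solution: u = -9/32 - t/16 + C1*exp(4*t) + C2*t*exp(4*t).
Apply the initial conditions: u(0) = -9/32 + C1 = -4 and u'(0) = -1/16 + C2 + 4*C1 = 3. Solving gives C1 = -119/32, C2 = 287/16.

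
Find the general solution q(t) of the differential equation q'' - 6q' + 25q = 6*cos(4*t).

q = -16*sin(4*t)/73 + 6*cos(4*t)/73 + C1*cos(4*t)*exp(3*t) + C2*exp(3*t)*sin(4*t)

Characteristic equation r² - 6r + 25 = 0 has discriminant (-6)² - 4·(25) = -64 < 0, so r = 3 ± 4i.
Hence q_h = C1*cos(4*t)*exp(3*t) + C2*exp(3*t)*sin(4*t).
Try q_p = A*cos(4*t) + B*sin(4*t). Substituting and equating the coefficients of cos(4t) and sin(4t) gives A = 6/73, B = -16/73, so q_p = -16*sin(4*t)/73 + 6*cos(4*t)/73.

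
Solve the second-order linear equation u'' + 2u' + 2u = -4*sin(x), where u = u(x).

Characteristic equation r² + 2r + 2 = 0 has discriminant (2)² - 4·(2) = -4 < 0, so r = -1 ± i.
Hence u_h = C1*cos(x)*exp(-x) + C2*exp(-x)*sin(x).
Try u_p = A*cos(x) + B*sin(x). Substituting and equating the coefficients of cos(x) and sin(x) gives A = 8/5, B = -4/5, so u_p = -4*sin(x)/5 + 8*cos(x)/5.

u = -4*sin(x)/5 + 8*cos(x)/5 + C1*cos(x)*exp(-x) + C2*exp(-x)*sin(x)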